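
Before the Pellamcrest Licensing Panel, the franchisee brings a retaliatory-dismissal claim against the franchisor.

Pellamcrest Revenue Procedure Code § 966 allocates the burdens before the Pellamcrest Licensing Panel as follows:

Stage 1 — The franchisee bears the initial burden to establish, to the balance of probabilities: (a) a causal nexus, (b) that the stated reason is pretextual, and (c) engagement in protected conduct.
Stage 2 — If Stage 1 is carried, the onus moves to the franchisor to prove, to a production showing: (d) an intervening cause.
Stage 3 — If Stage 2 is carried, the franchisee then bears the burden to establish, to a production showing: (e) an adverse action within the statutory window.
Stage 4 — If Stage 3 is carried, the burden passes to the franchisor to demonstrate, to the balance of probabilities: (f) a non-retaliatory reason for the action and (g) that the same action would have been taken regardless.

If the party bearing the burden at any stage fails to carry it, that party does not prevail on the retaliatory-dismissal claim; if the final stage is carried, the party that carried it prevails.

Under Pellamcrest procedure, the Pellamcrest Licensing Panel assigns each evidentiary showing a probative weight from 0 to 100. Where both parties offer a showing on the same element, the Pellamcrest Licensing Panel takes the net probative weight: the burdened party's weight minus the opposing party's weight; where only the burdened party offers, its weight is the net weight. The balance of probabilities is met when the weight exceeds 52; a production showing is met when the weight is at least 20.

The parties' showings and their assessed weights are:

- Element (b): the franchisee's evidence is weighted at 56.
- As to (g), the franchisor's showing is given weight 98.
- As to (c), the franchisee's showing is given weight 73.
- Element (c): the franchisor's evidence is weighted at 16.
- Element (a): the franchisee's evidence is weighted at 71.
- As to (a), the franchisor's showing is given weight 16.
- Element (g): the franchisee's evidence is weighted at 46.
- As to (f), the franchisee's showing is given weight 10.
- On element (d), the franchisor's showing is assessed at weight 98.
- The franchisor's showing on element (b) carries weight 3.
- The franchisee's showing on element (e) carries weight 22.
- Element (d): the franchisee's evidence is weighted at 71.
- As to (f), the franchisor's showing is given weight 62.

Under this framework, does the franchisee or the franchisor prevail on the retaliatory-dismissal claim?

Stage 1 (franchisee, the balance of probabilities, weight exceeds 52): (a) net 71−16=55 > 52 — meets; (b) net 56−3=53 > 52 — meets; (c) net 73−16=57 > 52 — meets.
  Stage 1 carried; the burden shifts to the franchisor.
Stage 2 (franchisor, a production showing, weight is at least 20): (d) net 98−71=27 ≥ 20 — meets.
  All elements met. The burden passes to the franchisee.
Stage 3 (franchisee, a production showing, weight is at least 20): (e) 22 ≥ 20 — meets.
  Stage 3 carried; the burden shifts to the franchisor.
Stage 4 (franchisor, the balance of probabilities, weight exceeds 52): (f) net 62−10=52 ≤ 52 — fails; (g) net 98−46=52 ≤ 52 — fails.
  Stage 4 not carried; the franchisor fails its burden.
The analysis ends at Stage 4; the franchisee prevails.

franchisee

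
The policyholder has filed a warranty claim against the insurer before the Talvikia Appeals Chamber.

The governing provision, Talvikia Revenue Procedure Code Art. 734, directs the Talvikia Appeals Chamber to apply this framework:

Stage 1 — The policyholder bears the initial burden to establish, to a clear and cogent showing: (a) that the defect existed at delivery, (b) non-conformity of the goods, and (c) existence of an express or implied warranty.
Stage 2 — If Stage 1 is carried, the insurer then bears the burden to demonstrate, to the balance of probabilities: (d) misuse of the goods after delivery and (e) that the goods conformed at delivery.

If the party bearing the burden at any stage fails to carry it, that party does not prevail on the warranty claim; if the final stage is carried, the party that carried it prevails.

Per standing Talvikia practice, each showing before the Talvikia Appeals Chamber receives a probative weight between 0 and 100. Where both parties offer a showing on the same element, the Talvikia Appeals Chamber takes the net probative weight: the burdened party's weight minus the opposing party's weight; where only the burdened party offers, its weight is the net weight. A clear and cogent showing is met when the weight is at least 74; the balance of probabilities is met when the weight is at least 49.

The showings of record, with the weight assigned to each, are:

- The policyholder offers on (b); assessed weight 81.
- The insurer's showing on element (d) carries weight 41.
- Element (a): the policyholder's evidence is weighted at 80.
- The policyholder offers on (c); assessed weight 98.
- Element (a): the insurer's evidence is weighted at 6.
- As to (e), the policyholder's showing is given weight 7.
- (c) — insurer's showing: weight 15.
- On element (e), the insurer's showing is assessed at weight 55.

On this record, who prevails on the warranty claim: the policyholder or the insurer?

policyholder

Stage 1 — burden on policyholder; standard: a clear and cogent showing (weight is at least 74).
    (a): 80 − 6 = 74 ≥ 74 [met]
    (b): 81 ≥ 74 [met]
    (c): 98 − 15 = 83 ≥ 74 [met]
  All elements met. The burden passes to the insurer.
Stage 2 — burden on insurer; standard: the balance of probabilities (weight is at least 49).
    (d): 41 < 49 [not met]
    (e): 55 − 7 = 48 < 49 [not met]
  The insurer does not carry Stage 2.
The policyholder prevails.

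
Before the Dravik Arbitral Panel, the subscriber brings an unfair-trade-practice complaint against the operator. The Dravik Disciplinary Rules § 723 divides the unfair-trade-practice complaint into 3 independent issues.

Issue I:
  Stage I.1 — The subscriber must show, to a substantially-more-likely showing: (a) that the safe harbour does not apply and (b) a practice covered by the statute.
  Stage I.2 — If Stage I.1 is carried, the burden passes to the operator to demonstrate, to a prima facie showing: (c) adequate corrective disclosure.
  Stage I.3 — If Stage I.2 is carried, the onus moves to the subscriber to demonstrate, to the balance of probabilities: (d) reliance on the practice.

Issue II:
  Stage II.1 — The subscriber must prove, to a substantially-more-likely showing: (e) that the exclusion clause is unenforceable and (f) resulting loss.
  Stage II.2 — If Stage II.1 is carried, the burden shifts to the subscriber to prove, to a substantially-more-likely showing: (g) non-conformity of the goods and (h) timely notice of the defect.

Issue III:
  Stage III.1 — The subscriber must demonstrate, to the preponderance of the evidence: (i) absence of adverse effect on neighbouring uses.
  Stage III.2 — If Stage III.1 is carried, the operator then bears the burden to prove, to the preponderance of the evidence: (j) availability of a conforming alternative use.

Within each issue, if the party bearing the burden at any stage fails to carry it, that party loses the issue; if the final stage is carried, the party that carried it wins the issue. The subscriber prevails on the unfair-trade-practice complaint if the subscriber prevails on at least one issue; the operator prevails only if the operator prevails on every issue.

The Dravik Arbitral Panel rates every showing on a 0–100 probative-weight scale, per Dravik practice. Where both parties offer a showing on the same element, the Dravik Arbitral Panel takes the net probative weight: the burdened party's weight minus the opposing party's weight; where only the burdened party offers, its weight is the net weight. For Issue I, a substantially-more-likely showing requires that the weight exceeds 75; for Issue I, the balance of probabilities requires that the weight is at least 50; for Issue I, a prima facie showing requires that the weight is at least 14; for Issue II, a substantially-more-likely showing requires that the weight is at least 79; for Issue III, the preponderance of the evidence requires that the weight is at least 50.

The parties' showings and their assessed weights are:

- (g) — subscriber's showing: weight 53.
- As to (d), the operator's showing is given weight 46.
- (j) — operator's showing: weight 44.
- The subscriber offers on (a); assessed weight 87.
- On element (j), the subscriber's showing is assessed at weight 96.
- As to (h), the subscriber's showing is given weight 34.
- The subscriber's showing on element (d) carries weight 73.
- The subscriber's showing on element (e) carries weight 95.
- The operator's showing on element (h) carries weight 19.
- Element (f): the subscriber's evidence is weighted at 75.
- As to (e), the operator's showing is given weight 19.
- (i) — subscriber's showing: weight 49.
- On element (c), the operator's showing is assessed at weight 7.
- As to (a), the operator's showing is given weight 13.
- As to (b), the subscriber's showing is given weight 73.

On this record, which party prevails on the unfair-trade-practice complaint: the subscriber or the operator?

operator

— Issue I —
At Stage I.1 the subscriber must meet a substantially-more-likely showing (weight exceeds 75): on (a) the weight is 87 less the opposing 13 gives net 74, which does not exceed 75, so (a) does not meet the standard; on (b) the weight is 73, which does not exceed 75, so (b) does not meet the standard.
  Not every element is met, so the subscriber fails to carry Stage I.1.
So the operator prevails on this issue.
— Issue II —
Stage II.1 — burden on subscriber; standard: a substantially-more-likely showing (weight is at least 79).
    (e): 95 − 19 = 76 < 79 [not met]
    (f): 75 < 79 [not met]
  Not every element is met, so the subscriber fails to carry Stage II.1.
So the operator prevails on this issue.
— Issue III —
Stage III.1 (subscriber, the preponderance of the evidence, weight is at least 50): (i) 49 < 50 — fails.
  Stage III.1 not carried; the subscriber fails its burden.
So the operator prevails on this issue.
Per-issue: Issue I → operator; Issue II → operator; Issue III → operator. The subscriber must prevail on at least one issue; overall, the operator prevails.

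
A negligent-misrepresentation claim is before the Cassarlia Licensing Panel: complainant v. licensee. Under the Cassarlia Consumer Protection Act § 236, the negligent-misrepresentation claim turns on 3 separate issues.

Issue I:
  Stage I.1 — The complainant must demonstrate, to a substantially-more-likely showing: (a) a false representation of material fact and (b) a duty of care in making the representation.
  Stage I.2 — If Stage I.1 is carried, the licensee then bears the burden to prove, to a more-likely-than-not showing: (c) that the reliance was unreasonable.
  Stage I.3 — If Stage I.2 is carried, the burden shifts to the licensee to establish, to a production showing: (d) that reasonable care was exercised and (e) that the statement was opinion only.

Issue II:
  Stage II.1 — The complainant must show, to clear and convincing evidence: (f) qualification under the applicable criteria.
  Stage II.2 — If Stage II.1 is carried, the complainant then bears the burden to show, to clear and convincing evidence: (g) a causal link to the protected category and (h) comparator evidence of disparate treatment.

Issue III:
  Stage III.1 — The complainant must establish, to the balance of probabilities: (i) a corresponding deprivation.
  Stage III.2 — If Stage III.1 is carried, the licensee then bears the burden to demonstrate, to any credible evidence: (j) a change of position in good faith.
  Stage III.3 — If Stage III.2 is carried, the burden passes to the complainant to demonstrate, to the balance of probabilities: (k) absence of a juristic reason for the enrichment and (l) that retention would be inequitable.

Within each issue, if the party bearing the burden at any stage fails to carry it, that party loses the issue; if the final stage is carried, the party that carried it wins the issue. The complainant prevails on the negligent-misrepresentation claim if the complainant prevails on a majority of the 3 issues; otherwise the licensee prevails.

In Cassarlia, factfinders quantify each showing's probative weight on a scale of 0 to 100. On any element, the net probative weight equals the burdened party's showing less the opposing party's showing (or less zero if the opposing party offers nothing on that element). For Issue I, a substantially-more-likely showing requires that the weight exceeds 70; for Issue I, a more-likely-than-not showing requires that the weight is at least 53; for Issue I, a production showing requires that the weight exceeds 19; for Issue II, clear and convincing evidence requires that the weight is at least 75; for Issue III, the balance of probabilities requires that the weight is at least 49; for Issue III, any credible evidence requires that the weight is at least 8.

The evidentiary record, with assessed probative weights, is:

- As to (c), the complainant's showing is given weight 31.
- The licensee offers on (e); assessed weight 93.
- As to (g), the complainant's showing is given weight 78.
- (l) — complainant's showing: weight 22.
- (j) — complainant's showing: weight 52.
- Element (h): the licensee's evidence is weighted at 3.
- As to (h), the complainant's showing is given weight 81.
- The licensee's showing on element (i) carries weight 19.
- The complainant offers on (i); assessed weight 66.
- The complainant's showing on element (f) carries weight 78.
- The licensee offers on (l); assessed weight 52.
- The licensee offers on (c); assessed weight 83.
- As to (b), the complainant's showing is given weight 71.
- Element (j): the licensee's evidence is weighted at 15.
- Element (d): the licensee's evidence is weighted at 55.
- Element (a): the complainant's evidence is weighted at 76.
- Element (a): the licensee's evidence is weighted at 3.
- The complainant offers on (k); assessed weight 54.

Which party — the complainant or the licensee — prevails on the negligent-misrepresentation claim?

— Issue I —
Stage I.1 — burden on complainant; standard: a substantially-more-likely showing (weight exceeds 70).
    (a): 76 − 3 = 73 > 70 [met]
    (b): 71 > 70 [met]
  All elements met. The burden passes to the licensee.
Stage I.2 — burden on licensee; standard: a more-likely-than-not showing (weight is at least 53).
    (c): 83 − 31 = 52 < 53 [not met]
  Not every element is met, so the licensee fails to carry Stage I.2.
So the complainant prevails on this issue.
— Issue II —
At Stage II.1 the complainant must meet clear and convincing evidence (weight is at least 75): on (f) the weight is 78, ≥ 75, so (f) meets the standard.
  All elements met. The complainant retains the burden for Stage II.2.
At Stage II.2 the complainant must meet clear and convincing evidence (weight is at least 75): on (g) the weight is 78, ≥ 75, so (g) meets the standard; on (h) the weight is 81 less the opposing 3 gives net 78, which does reach 75, so (h) meets the standard.
  All elements met at the final stage.
With every stage satisfied, the complainant prevails on this issue.
— Issue III —
Stage III.1 — burden on complainant; standard: the balance of probabilities (weight is at least 49).
    (i): 66 − 19 = 47 < 49 [not met]
  The complainant does not carry Stage III.1.
So the licensee prevails on this issue.
Per-issue: Issue I → complainant; Issue II → complainant; Issue III → licensee. The complainant must prevail on a majority of issues; overall, the complainant prevails.

complainant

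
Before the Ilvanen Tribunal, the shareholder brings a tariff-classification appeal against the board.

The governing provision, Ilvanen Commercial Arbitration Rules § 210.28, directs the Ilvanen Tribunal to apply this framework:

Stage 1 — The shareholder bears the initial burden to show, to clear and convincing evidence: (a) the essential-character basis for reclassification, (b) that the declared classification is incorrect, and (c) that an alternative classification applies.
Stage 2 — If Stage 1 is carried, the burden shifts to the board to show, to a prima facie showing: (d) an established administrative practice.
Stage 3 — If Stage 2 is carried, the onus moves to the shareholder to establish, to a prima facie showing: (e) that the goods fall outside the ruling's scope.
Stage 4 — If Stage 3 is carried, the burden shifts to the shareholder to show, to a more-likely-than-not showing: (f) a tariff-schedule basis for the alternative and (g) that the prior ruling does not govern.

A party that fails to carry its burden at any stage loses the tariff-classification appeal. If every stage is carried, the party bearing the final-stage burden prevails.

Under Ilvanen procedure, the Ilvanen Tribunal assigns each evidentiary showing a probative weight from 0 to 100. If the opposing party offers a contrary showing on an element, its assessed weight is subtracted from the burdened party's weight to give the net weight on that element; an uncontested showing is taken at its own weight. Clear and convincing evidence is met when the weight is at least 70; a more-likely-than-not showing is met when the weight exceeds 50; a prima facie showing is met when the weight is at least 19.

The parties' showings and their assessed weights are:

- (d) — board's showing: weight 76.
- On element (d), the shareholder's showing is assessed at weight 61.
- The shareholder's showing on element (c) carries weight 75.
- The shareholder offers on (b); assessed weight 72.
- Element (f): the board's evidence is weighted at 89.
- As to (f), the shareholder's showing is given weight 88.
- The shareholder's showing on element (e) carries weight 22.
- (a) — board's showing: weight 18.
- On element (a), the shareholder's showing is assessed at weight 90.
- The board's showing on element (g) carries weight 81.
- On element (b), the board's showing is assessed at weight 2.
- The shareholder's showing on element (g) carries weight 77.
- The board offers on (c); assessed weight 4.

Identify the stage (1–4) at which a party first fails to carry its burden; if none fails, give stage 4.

stage 2

At Stage 1 the shareholder must meet clear and convincing evidence (weight is at least 70): on (a) the weight is 90 less the opposing 18 gives net 72, ≥ 70, so (a) meets the standard; on (b) the weight is 72 less the opposing 2 gives net 70, which does reach 70, so (b) meets the standard; on (c) the weight is 75 less the opposing 4 gives net 71, ≥ 70, so (c) meets the standard.
  Stage 1 is satisfied; the onus moves to the board.
At Stage 2 the board must meet a prima facie showing (weight is at least 19): on (d) the weight is 76 less the opposing 61 gives net 15, < 19, so (d) does not meet the standard.
  Stage 2 not carried; the board fails its burden.
The shareholder prevails.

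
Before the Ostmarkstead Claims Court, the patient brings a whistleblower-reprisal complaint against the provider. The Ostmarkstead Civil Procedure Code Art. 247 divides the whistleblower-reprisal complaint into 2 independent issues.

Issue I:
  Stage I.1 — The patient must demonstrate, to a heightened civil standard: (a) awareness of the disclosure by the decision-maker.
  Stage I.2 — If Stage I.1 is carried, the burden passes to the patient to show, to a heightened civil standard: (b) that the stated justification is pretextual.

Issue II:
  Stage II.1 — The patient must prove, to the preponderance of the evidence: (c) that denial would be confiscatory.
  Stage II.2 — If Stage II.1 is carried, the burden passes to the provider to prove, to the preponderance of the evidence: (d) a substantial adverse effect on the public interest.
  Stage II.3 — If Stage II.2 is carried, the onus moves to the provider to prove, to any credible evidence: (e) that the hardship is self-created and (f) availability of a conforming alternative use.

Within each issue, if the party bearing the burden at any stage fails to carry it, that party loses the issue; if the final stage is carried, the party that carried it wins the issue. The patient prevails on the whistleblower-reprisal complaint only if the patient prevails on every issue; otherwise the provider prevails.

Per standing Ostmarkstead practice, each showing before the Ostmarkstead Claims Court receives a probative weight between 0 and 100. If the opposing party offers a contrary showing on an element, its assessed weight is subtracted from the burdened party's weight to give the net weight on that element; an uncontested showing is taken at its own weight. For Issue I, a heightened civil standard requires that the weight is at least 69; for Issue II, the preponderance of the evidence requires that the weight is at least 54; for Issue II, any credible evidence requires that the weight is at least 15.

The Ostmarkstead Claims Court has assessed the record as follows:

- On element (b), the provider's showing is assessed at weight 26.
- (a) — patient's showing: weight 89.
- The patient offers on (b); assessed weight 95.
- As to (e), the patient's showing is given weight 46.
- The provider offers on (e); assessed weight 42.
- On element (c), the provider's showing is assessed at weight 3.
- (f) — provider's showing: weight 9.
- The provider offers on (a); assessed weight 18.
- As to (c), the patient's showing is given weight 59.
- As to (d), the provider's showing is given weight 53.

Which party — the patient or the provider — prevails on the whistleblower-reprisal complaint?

patient

— Issue I —
Stage I.1 — burden on patient; standard: a heightened civil standard (weight is at least 69).
    (a): 89 − 18 = 71 ≥ 69 [met]
  Stage I.1 carried; the burden remains with the patient.
Stage I.2 — burden on patient; standard: a heightened civil standard (weight is at least 69).
    (b): 95 − 26 = 69 ≥ 69 [met]
  The patient carries the last stage.
With every stage satisfied, the patient prevails on this issue.
— Issue II —
Stage II.1 (patient, the preponderance of the evidence, weight is at least 54): (c) net 59−3=56 ≥ 54 — meets.
  Stage II.1 is satisfied; the onus moves to the provider.
Stage II.2 (provider, the preponderance of the evidence, weight is at least 54): (d) 53 < 54 — fails.
  Stage II.2 not carried; the provider fails its burden.
The patient prevails on this issue.
Per-issue: Issue I → patient; Issue II → patient. The patient must prevail on every issue; overall, the patient prevails.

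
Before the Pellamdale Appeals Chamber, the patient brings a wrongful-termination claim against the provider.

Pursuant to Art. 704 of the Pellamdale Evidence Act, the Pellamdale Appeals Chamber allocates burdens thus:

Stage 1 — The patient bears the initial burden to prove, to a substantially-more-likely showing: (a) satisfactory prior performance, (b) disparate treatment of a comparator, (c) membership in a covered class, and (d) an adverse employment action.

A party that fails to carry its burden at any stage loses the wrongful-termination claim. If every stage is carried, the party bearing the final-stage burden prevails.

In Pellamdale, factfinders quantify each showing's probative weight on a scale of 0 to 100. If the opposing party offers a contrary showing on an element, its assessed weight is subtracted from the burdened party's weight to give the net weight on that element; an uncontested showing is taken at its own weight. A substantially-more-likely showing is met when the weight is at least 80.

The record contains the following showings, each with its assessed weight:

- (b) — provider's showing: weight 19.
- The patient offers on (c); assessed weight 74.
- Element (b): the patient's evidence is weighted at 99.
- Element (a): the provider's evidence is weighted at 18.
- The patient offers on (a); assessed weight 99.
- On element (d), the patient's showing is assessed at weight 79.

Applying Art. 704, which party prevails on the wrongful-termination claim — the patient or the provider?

provider

At Stage 1 the patient must meet a substantially-more-likely showing (weight is at least 80): on (a) the weight is 99 less the opposing 18 gives net 81, ≥ 80, so (a) meets the standard; on (b) the weight is 99 less the opposing 19 gives net 80, which does reach 80, so (b) meets the standard; on (c) the weight is 74, < 80, so (c) does not meet the standard; on (d) the weight is 79, < 80, so (d) does not meet the standard.
  Stage 1 not carried; the patient fails its burden.
So the provider prevails.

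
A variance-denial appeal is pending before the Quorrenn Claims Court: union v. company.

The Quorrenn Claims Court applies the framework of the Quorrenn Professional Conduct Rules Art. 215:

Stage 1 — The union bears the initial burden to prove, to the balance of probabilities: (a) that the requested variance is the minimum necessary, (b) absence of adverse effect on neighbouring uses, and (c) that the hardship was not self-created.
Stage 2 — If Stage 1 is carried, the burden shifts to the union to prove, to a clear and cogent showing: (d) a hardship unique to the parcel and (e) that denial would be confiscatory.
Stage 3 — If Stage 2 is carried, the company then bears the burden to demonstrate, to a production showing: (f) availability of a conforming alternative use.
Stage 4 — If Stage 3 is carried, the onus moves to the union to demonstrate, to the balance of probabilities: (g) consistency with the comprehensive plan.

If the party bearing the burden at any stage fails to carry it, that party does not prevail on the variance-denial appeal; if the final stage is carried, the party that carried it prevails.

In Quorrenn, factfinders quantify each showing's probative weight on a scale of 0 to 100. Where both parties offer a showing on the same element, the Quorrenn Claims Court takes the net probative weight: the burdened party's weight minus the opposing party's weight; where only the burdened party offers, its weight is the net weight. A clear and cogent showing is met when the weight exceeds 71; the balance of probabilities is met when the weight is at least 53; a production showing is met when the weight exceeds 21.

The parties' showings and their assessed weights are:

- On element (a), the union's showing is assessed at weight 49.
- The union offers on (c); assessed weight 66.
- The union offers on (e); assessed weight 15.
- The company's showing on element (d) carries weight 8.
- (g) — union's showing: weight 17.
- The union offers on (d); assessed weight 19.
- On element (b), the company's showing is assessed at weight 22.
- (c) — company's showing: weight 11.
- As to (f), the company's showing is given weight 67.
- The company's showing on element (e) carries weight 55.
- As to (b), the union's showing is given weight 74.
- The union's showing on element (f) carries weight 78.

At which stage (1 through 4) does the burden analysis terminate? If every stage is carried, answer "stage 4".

Stage 1 — burden on union; standard: the balance of probabilities (weight is at least 53).
    (a): 49 < 53 [not met]
    (b): 74 − 22 = 52 < 53 [not met]
    (c): 66 − 11 = 55 ≥ 53 [met]
  Stage 1 not carried; the union fails its burden.
So the company prevails.

stage 1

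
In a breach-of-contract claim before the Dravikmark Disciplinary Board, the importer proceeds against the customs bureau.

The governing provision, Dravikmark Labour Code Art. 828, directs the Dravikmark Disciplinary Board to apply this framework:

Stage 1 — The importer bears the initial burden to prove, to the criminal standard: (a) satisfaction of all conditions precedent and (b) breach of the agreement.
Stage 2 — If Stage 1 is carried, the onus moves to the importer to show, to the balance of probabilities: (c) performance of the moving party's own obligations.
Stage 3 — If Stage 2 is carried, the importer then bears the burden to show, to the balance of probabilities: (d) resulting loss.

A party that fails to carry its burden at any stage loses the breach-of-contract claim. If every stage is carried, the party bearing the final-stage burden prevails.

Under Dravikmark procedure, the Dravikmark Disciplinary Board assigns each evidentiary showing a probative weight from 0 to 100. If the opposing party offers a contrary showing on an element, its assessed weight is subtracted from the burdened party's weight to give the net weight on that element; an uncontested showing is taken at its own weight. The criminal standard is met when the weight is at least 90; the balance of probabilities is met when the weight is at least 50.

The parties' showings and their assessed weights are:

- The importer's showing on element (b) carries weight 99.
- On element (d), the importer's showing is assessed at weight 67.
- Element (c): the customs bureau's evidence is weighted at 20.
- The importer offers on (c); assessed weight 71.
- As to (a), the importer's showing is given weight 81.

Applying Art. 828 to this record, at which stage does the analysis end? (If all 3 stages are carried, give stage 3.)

stage 1

Stage 1 (importer, the criminal standard, weight is at least 90): (a) 81 < 90 — fails; (b) 99 ≥ 90 — meets.
  The importer does not carry Stage 1.
So the customs bureau prevails.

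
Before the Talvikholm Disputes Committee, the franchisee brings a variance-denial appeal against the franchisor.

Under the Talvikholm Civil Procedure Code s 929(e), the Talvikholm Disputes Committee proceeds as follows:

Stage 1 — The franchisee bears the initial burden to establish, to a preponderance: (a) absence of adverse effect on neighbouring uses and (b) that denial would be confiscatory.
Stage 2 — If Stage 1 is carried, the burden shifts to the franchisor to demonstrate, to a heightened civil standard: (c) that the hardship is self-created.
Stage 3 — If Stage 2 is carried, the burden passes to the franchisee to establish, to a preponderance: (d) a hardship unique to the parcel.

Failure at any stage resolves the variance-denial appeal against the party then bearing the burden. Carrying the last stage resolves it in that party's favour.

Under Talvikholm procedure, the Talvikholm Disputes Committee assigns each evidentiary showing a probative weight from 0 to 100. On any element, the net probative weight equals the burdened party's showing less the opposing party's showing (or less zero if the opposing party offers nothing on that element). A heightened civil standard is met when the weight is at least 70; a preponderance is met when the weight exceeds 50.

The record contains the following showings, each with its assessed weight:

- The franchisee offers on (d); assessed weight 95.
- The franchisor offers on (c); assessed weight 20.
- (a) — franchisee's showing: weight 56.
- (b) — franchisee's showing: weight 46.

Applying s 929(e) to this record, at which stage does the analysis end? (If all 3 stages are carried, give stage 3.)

Stage 1 — burden on franchisee; standard: a preponderance (weight exceeds 50).
    (a): 56 > 50 [met]
    (b): 46 ≤ 50 [not met]
  The franchisee does not carry Stage 1.
The analysis ends at Stage 1; the franchisor prevails.

stage 1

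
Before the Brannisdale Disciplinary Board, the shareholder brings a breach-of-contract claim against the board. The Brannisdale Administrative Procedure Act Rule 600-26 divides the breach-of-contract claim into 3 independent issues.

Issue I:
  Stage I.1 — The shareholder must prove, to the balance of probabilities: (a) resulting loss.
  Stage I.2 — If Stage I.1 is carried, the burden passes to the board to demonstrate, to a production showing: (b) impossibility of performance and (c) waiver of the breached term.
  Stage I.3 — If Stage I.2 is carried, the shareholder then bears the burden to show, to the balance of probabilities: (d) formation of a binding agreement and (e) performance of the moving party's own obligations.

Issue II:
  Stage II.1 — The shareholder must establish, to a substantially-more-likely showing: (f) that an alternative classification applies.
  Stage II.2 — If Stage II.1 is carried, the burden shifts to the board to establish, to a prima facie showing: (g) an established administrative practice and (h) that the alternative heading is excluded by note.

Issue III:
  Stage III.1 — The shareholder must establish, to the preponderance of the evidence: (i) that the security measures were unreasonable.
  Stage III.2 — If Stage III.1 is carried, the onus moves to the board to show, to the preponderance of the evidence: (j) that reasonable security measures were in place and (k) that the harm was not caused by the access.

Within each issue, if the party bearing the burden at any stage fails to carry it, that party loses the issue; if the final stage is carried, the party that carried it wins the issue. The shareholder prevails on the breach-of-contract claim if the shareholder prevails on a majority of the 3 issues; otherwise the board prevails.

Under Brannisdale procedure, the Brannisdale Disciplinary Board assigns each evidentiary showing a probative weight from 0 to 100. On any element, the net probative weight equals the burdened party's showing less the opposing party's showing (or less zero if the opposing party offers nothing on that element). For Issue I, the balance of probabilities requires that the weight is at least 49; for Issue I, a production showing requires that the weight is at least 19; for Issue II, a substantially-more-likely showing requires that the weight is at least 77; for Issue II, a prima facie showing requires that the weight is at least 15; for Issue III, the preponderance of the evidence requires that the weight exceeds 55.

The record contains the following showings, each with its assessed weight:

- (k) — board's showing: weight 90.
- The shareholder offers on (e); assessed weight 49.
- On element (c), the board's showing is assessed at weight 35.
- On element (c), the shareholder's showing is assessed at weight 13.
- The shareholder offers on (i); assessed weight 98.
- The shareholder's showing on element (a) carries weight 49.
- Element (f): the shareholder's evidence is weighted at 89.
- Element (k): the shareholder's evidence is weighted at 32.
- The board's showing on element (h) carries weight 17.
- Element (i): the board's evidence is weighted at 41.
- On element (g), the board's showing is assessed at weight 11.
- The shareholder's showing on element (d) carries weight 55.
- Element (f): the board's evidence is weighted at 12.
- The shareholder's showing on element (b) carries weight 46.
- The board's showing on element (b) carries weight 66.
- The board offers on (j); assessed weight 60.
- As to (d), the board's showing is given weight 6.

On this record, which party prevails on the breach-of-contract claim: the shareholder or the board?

— Issue I —
At Stage I.1 the shareholder must meet the balance of probabilities (weight is at least 49): on (a) the weight is 49, ≥ 49, so (a) meets the standard.
  The shareholder carries Stage I.1; the board now bears the burden.
At Stage I.2 the board must meet a production showing (weight is at least 19): on (b) the weight is 66 less the opposing 46 gives net 20, ≥ 19, so (b) meets the standard; on (c) the weight is 35 less the opposing 13 gives net 22, ≥ 19, so (c) meets the standard.
  All elements met. The burden passes to the shareholder.
At Stage I.3 the shareholder must meet the balance of probabilities (weight is at least 49): on (d) the weight is 55 less the opposing 6 gives net 49, which does reach 49, so (d) meets the standard; on (e) the weight is 49, ≥ 49, so (e) meets the standard.
  The shareholder carries the last stage.
With every stage satisfied, the shareholder prevails on this issue.
— Issue II —
Stage II.1 — burden on shareholder; standard: a substantially-more-likely showing (weight is at least 77).
    (f): 89 − 12 = 77 ≥ 77 [met]
  Stage II.1 is satisfied; the onus moves to the board.
Stage II.2 — burden on board; standard: a prima facie showing (weight is at least 15).
    (g): 11 < 15 [not met]
    (h): 17 ≥ 15 [met]
  Not every element is met, so the board fails to carry Stage II.2.
So the shareholder prevails on this issue.
— Issue III —
Stage III.1 (shareholder, the preponderance of the evidence, weight exceeds 55): (i) net 98−41=57 > 55 — meets.
  Stage III.1 carried; the burden shifts to the board.
Stage III.2 (board, the preponderance of the evidence, weight exceeds 55): (j) 60 > 55 — meets; (k) net 90−32=58 > 55 — meets.
  Stage III.2 carried; the final stage is satisfied.
With every stage satisfied, the board prevails on this issue.
Per-issue: Issue I → shareholder; Issue II → shareholder; Issue III → board. The shareholder must prevail on a majority of issues; overall, the shareholder prevails.

shareholder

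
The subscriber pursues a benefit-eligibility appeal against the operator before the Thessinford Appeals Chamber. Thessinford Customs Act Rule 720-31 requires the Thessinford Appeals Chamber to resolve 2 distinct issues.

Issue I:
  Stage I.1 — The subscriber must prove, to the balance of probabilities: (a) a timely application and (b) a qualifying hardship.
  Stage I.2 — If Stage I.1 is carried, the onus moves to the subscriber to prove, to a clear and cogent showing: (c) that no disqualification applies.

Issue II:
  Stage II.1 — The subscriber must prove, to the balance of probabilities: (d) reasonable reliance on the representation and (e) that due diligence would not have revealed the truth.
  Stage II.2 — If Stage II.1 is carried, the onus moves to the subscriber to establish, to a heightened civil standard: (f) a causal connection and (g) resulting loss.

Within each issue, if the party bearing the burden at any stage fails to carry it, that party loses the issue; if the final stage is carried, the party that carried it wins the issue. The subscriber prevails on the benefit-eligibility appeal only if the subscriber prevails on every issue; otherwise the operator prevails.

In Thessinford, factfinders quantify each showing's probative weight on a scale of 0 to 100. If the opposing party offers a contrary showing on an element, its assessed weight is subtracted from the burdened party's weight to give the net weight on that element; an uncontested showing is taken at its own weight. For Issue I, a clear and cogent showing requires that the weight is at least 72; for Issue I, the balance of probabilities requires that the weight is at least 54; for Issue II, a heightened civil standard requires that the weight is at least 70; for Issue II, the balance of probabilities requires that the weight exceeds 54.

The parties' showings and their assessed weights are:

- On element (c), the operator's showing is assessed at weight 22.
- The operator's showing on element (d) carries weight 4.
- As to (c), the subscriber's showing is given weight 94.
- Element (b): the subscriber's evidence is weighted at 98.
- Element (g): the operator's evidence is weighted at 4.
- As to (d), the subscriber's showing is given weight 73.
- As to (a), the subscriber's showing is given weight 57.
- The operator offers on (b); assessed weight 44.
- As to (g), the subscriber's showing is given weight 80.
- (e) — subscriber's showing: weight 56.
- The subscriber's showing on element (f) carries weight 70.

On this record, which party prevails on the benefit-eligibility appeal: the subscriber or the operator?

subscriber

— Issue I —
Stage I.1 — burden on subscriber; standard: the balance of probabilities (weight is at least 54).
    (a): 57 ≥ 54 [met]
    (b): 98 − 44 = 54 ≥ 54 [met]
  All elements met. The subscriber retains the burden for Stage I.2.
Stage I.2 — burden on subscriber; standard: a clear and cogent showing (weight is at least 72).
    (c): 94 − 22 = 72 ≥ 72 [met]
  All elements met at the final stage.
All stages carried — the subscriber prevails on this issue.
— Issue II —
Stage II.1 — burden on subscriber; standard: the balance of probabilities (weight exceeds 54).
    (d): 73 − 4 = 69 > 54 [met]
    (e): 56 > 54 [met]
  Stage II.1 carried; the burden remains with the subscriber.
Stage II.2 — burden on subscriber; standard: a heightened civil standard (weight is at least 70).
    (f): 70 ≥ 70 [met]
    (g): 80 − 4 = 76 ≥ 70 [met]
  All elements met at the final stage.
With every stage satisfied, the subscriber prevails on this issue.
Per-issue: Issue I → subscriber; Issue II → subscriber. The subscriber must prevail on every issue; overall, the subscriber prevails.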